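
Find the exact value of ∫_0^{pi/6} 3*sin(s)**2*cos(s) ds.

Let u = sin(s), so du = cos(s) ds. When s = 0, u = 0; when s = pi/6, u = 1/2.
The integral becomes 3·∫ u**2 du from 0 to 1/2, with antiderivative u**3.
Back in s: F(s) = sin(s)**3.
Then F(pi/6) - F(0) = (1/8) - (0) = 1/8.

1/8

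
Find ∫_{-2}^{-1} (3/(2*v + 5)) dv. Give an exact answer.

3*log(3)/2

An antiderivative is F(v) = 3*log(2*v + 5)/2.
Then F(-1) - F(-2) = (3*log(3)/2) - (0) = 3*log(3)/2.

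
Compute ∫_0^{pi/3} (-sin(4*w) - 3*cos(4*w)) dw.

An antiderivative is F(w) = -3*sin(4*w)/4 + cos(4*w)/4.
Then F(pi/3) - F(0) = (-1/8 + 3*sqrt(3)/8) - (1/4) = -3/8 + 3*sqrt(3)/8.

-3/8 + 3*sqrt(3)/8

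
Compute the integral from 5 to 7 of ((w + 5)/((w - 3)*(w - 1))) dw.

Factor the denominator: w**2 - 4*w + 3 = (w - 1)(w - 3).
Partial fractions: (w + 5)/((w - 3)*(w - 1)) = -3/(w - 1) + 4/(w - 3).
An antiderivative is F(w) = 4*log(w - 3) - 3*log(w - 1).
Then F(7) - F(5) = (log(32/27)) - (-log(4)) = -3*log(3) + 7*log(2).

-3*log(3) + 7*log(2)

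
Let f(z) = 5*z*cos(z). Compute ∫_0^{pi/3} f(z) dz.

-5/2 + 5*sqrt(3)*pi/6

Integrate by parts once (u = z, dv = 5*cos(z) dz).
An antiderivative is F(z) = 5*z*sin(z) + 5*cos(z).
Then F(pi/3) - F(0) = (5/2 + 5*sqrt(3)*pi/6) - (5) = -5/2 + 5*sqrt(3)*pi/6.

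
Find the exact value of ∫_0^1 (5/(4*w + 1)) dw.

5*log(5)/4

An antiderivative is F(w) = 5*log(4*w + 1)/4.
Then F(1) - F(0) = (5*log(5)/4) - (0) = 5*log(5)/4.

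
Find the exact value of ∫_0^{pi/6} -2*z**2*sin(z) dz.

Integrate by parts twice (u = z^2, dv = -2*sin(z) dz).
An antiderivative is F(z) = 2*z**2*cos(z) - 4*z*sin(z) - 4*cos(z).
Then F(pi/6) - F(0) = (-2*sqrt(3) - pi/3 + sqrt(3)*pi**2/36) - (-4) = -2*sqrt(3) - pi/3 + sqrt(3)*pi**2/36 + 4.

-2*sqrt(3) - pi/3 + sqrt(3)*pi**2/36 + 4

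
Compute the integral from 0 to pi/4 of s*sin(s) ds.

sqrt(2)*(4 - pi)/8

Integrate by parts once (u = s, dv = sin(s) ds).
An antiderivative is F(s) = -s*cos(s) + sin(s).
Then F(pi/4) - F(0) = (sqrt(2)*(4 - pi)/8) - (0) = sqrt(2)*(4 - pi)/8.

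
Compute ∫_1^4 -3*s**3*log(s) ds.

Integrate by parts once (u = ln s, dv = -3*s**3 ds).
An antiderivative is F(s) = -3*s**4*(4*log(s) - 1)/16.
Then F(4) - F(1) = (48 - 384*log(2)) - (3/16) = 765/16 - 384*log(2).

765/16 - 384*log(2)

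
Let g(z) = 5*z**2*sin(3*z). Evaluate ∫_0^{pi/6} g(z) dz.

-10/27 + 5*pi/27

Integrate by parts twice (u = z^2, dv = 5*sin(3*z) dz).
An antiderivative is F(z) = -5*z**2*cos(3*z)/3 + 10*z*sin(3*z)/9 + 10*cos(3*z)/27.
Then F(pi/6) - F(0) = (5*pi/27) - (10/27) = -10/27 + 5*pi/27.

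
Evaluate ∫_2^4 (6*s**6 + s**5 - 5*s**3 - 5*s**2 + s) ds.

By the power rule, an antiderivative is F(s) = 6*s**7/7 + s**6/6 - 5*s**4/4 - 5*s**3/3 + s**2/2.
Then F(4) - F(2) = (100152/7) - (1870/21) = 298586/21.

298586/21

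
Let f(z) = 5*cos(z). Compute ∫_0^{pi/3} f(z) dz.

5*sqrt(3)/2

An antiderivative is F(z) = 5*sin(z).
Then F(pi/3) - F(0) = (5*sqrt(3)/2) - (0) = 5*sqrt(3)/2.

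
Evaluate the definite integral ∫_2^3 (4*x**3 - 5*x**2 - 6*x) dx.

55/3

By the power rule, an antiderivative is F(x) = x**4 - 5*x**3/3 - 3*x**2.
Then F(3) - F(2) = (9) - (-28/3) = 55/3.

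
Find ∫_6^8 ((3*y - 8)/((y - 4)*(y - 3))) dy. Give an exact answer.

Factor the denominator: y**2 - 7*y + 12 = (y - 3)(y - 4).
Partial fractions: (3*y - 8)/((y - 4)*(y - 3)) = -1/(y - 3) + 4/(y - 4).
An antiderivative is F(y) = 4*log(y - 4) - log(y - 3).
Then F(8) - F(6) = (-log(5) + 8*log(2)) - (log(16/3)) = log(48/5).

log(48/5)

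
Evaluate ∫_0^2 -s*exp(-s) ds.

Integrate by parts once (u = s, dv = -exp(-s) ds).
An antiderivative is F(s) = (s + 1)*exp(-s).
Then F(2) - F(0) = (3*exp(-2)) - (1) = -1 + 3*exp(-2).

-1 + 3*exp(-2)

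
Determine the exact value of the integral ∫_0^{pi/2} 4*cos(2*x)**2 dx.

Use the identity cos^2(2*x) = (1 + cos(4*x))/2.
An antiderivative is F(x) = 2*x + sin(4*x)/2.
Then F(pi/2) - F(0) = (pi) - (0) = pi.

pi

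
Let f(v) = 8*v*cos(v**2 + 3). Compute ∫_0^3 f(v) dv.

Let u = v**2 + 3, so du = 2*v dv. When v = 0, u = 3; when v = 3, u = 12.
The integral becomes 4·∫ cos(u) du from 3 to 12, with antiderivative 4*sin(u).
Back in v: F(v) = 4*sin(v**2 + 3).
Then F(3) - F(0) = (4*sin(12)) - (4*sin(3)) = 4*sin(12) - 4*sin(3).

4*sin(12) - 4*sin(3)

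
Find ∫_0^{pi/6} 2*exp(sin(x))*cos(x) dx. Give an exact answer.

-2 + 2*exp(1/2)

Let u = sin(x), so du = cos(x) dx. When x = 0, u = 0; when x = pi/6, u = 1/2.
The integral becomes 2·∫ exp(u) du from 0 to 1/2, with antiderivative 2*exp(u).
Back in x: F(x) = 2*exp(sin(x)).
Then F(pi/6) - F(0) = (2*exp(1/2)) - (2) = -2 + 2*exp(1/2).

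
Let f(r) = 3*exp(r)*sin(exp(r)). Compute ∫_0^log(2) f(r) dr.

Let u = exp(r), so du = exp(r) dr. When r = 0, u = 1; when r = log(2), u = 2.
The integral becomes 3·∫ sin(u) du from 1 to 2, with antiderivative -3*cos(u).
Back in r: F(r) = -3*cos(exp(r)).
Then F(log(2)) - F(0) = (-3*cos(2)) - (-3*cos(1)) = -3*cos(2) + 3*cos(1).

-3*cos(2) + 3*cos(1)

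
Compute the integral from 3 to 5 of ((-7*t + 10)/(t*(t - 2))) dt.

-5*log(5) + 3*log(3)

Factor the denominator: t**2 - 2*t = t(t - 2).
Partial fractions: (-7*t + 10)/(t*(t - 2)) = -5/t - 2/(t - 2).
An antiderivative is F(t) = -5*log(t) - 2*log(t - 2).
Then F(5) - F(3) = (-5*log(5) - 2*log(3)) - (-5*log(3)) = -5*log(5) + 3*log(3).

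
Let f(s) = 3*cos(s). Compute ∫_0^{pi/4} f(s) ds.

An antiderivative is F(s) = 3*sin(s).
Then F(pi/4) - F(0) = (3*sqrt(2)/2) - (0) = 3*sqrt(2)/2.

3*sqrt(2)/2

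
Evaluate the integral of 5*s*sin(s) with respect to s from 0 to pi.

Integrate by parts once (u = s, dv = 5*sin(s) ds).
An antiderivative is F(s) = -5*s*cos(s) + 5*sin(s).
Then F(pi) - F(0) = (5*pi) - (0) = 5*pi.

5*pi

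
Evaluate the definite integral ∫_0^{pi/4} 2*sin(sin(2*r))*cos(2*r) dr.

1 - cos(1)

Let u = sin(2*r), so du = 2*cos(2*r) dr. When r = 0, u = 0; when r = pi/4, u = 1.
The integral becomes ∫ sin(u) du from 0 to 1, with antiderivative -cos(u).
Back in r: F(r) = -cos(sin(2*r)).
Then F(pi/4) - F(0) = (-cos(1)) - (-1) = 1 - cos(1).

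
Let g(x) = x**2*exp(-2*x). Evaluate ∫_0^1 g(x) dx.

Integrate by parts twice (u = x^2, dv = exp(-2*x) dx).
An antiderivative is F(x) = (-2*x**2 - 2*x - 1)*exp(-2*x)/4.
Then F(1) - F(0) = (-5*exp(-2)/4) - (-1/4) = (-5 + exp(2))*exp(-2)/4.

(-5 + exp(2))*exp(-2)/4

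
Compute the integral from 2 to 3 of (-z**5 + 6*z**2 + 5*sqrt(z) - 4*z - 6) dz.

By the power rule, an antiderivative is F(z) = -z**6/6 + 10*z**(3/2)/3 + 2*z**3 - 2*z**2 - 6*z.
Then F(3) - F(2) = (-207/2 + 10*sqrt(3)) - (-44/3 + 20*sqrt(2)/3) = -533/6 - 20*sqrt(2)/3 + 10*sqrt(3).

-533/6 - 20*sqrt(2)/3 + 10*sqrt(3)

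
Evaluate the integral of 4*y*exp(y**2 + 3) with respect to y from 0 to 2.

-2*(1 - exp(4))*exp(3)

Let u = y**2 + 3, so du = 2*y dy. When y = 0, u = 3; when y = 2, u = 7.
The integral becomes 2·∫ exp(u) du from 3 to 7, with antiderivative 2*exp(u).
Back in y: F(y) = 2*exp(y**2 + 3).
Then F(2) - F(0) = (2*exp(7)) - (2*exp(3)) = -2*(1 - exp(4))*exp(3).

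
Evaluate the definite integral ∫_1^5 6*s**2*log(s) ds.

Integrate by parts once (u = ln s, dv = 6*s**2 ds).
An antiderivative is F(s) = 2*s**3*(3*log(s) - 1)/3.
Then F(5) - F(1) = (-250/3 + 250*log(5)) - (-2/3) = -248/3 + 250*log(5).

-248/3 + 250*log(5)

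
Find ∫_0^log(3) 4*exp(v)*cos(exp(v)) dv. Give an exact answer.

-4*sin(1) + 4*sin(3)

Let u = exp(v), so du = exp(v) dv. When v = 0, u = 1; when v = log(3), u = 3.
The integral becomes 4·∫ cos(u) du from 1 to 3, with antiderivative 4*sin(u).
Back in v: F(v) = 4*sin(exp(v)).
Then F(log(3)) - F(0) = (4*sin(3)) - (4*sin(1)) = -4*sin(1) + 4*sin(3).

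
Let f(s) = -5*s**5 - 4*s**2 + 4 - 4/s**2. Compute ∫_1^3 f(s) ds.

-636

By the power rule, an antiderivative is F(s) = -5*s**6/6 - 4*s**3/3 + 4*s + 4/s.
Then F(3) - F(1) = (-3781/6) - (35/6) = -636.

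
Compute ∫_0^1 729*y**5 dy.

Let u = 3*y, so du = 3 dy. When y = 0, u = 0; when y = 1, u = 3.
The integral becomes ∫ u**5 du from 0 to 3, with antiderivative u**6/6.
Back in y: F(y) = 243*y**6/2.
Then F(1) - F(0) = (243/2) - (0) = 243/2.

243/2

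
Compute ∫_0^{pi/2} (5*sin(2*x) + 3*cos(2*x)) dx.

5

An antiderivative is F(x) = 3*sin(2*x)/2 - 5*cos(2*x)/2.
Then F(pi/2) - F(0) = (5/2) - (-5/2) = 5.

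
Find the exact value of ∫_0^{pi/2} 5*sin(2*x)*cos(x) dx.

Use the identity sin(2*x)cos(x) = [sin(3*x) + sin(x)]/2.
An antiderivative is F(x) = -5*cos(x)/2 - 5*cos(3*x)/6.
Then F(pi/2) - F(0) = (0) - (-10/3) = 10/3.

10/3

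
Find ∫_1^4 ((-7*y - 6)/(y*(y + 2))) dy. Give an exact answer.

Factor the denominator: y**2 + 2*y = (y + 2)y.
Partial fractions: (-7*y - 6)/(y*(y + 2)) = -4/(y + 2) - 3/y.
An antiderivative is F(y) = -3*log(y) - 4*log(y + 2).
Then F(4) - F(1) = (-10*log(2) - 4*log(3)) - (-log(81)) = -10*log(2).

-10*log(2)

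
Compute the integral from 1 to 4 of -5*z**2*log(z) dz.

35 - 640*log(2)/3

Integrate by parts once (u = ln z, dv = -5*z**2 dz).
An antiderivative is F(z) = -5*z**3*(3*log(z) - 1)/9.
Then F(4) - F(1) = (320/9 - 640*log(2)/3) - (5/9) = 35 - 640*log(2)/3.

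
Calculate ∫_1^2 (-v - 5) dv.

By the power rule, an antiderivative is F(v) = -v**2/2 - 5*v.
Then F(2) - F(1) = (-12) - (-11/2) = -13/2.

-13/2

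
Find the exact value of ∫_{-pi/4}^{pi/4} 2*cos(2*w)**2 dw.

Use the identity cos^2(2*w) = (1 + cos(4*w))/2.
An antiderivative is F(w) = w + sin(4*w)/4.
Then F(pi/4) - F(-pi/4) = (pi/4) - (-pi/4) = pi/2.

pi/2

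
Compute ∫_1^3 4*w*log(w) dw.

Integrate by parts once (u = ln w, dv = 4*w dw).
An antiderivative is F(w) = w**2*(2*log(w) - 1).
Then F(3) - F(1) = (-9 + 18*log(3)) - (-1) = -8 + 18*log(3).

-8 + 18*log(3)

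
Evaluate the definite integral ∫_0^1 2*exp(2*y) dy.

-1 + exp(2)

An antiderivative is F(y) = exp(2*y).
Then F(1) - F(0) = (exp(2)) - (1) = -1 + exp(2).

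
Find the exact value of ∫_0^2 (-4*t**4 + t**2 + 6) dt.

By the power rule, an antiderivative is F(t) = -4*t**5/5 + t**3/3 + 6*t.
Then F(2) - F(0) = (-164/15) - (0) = -164/15.

-164/15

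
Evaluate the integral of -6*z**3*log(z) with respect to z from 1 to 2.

45/8 - 24*log(2)

Integrate by parts once (u = ln z, dv = -6*z**3 dz).
An antiderivative is F(z) = -3*z**4*(4*log(z) - 1)/8.
Then F(2) - F(1) = (6 - 24*log(2)) - (3/8) = 45/8 - 24*log(2).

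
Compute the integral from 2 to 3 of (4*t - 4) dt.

6

By the power rule, an antiderivative is F(t) = 2*t**2 - 4*t.
Then F(3) - F(2) = (6) - (0) = 6.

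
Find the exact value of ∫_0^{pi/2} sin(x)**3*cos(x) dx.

Let u = sin(x), so du = cos(x) dx. When x = 0, u = 0; when x = pi/2, u = 1.
The integral becomes ∫ u**3 du from 0 to 1, with antiderivative u**4/4.
Back in x: F(x) = sin(x)**4/4.
Then F(pi/2) - F(0) = (1/4) - (0) = 1/4.

1/4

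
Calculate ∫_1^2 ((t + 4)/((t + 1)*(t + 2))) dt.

Factor the denominator: t**2 + 3*t + 2 = (t + 2)(t + 1).
Partial fractions: (t + 4)/((t + 1)*(t + 2)) = -2/(t + 2) + 3/(t + 1).
An antiderivative is F(t) = 3*log(t + 1) - 2*log(t + 2).
Then F(2) - F(1) = (log(27/16)) - (log(8/9)) = -7*log(2) + 5*log(3).

-7*log(2) + 5*log(3)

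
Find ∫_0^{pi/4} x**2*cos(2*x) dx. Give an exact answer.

-1/4 + pi**2/32

Integrate by parts twice (u = x^2, dv = cos(2*x) dx).
An antiderivative is F(x) = x**2*sin(2*x)/2 + x*cos(2*x)/2 - sin(2*x)/4.
Then F(pi/4) - F(0) = (-1/4 + pi**2/32) - (0) = -1/4 + pi**2/32.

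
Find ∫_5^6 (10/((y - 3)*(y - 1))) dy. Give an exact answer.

-5*log(5) + 5*log(2) + 5*log(3)

Factor the denominator: y**2 - 4*y + 3 = (y - 1)(y - 3).
Partial fractions: 10/((y - 3)*(y - 1)) = -5/(y - 1) + 5/(y - 3).
An antiderivative is F(y) = 5*log(y - 3) - 5*log(y - 1).
Then F(6) - F(5) = (-5*log(5) + 5*log(3)) - (-log(32)) = -5*log(5) + 5*log(2) + 5*log(3).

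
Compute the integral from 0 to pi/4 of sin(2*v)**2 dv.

Use the identity sin^2(2*v) = (1 - cos(4*v))/2.
An antiderivative is F(v) = v/2 - sin(4*v)/8.
Then F(pi/4) - F(0) = (pi/8) - (0) = pi/8.

pi/8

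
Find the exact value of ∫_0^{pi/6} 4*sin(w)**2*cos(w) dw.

Let u = sin(w), so du = cos(w) dw. When w = 0, u = 0; when w = pi/6, u = 1/2.
The integral becomes 4·∫ u**2 du from 0 to 1/2, with antiderivative 4*u**3/3.
Back in w: F(w) = 4*sin(w)**3/3.
Then F(pi/6) - F(0) = (1/6) - (0) = 1/6.

1/6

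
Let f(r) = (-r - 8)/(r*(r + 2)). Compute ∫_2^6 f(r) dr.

log(8/81)

Factor the denominator: r**2 + 2*r = (r + 2)r.
Partial fractions: (-r - 8)/(r*(r + 2)) = 3/(r + 2) - 4/r.
An antiderivative is F(r) = -4*log(r) + 3*log(r + 2).
Then F(6) - F(2) = (log(32/81)) - (log(4)) = log(8/81).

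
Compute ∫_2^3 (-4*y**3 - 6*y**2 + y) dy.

By the power rule, an antiderivative is F(y) = -y**4 - 2*y**3 + y**2/2.
Then F(3) - F(2) = (-261/2) - (-30) = -201/2.

-201/2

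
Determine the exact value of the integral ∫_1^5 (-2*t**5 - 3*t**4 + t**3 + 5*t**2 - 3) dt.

-100976/15

By the power rule, an antiderivative is F(t) = -t**6/3 - 3*t**5/5 + t**4/4 + 5*t**3/3 - 3*t.
Then F(5) - F(1) = (-26935/4) - (-121/60) = -100976/15.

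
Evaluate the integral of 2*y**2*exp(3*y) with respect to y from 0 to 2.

Integrate by parts twice (u = y^2, dv = 2*exp(3*y) dy).
An antiderivative is F(y) = (18*y**2 - 12*y + 4)*exp(3*y)/27.
Then F(2) - F(0) = (52*exp(6)/27) - (4/27) = -4/27 + 52*exp(6)/27.

-4/27 + 52*exp(6)/27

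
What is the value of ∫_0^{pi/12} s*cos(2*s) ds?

-1/4 + pi/48 + sqrt(3)/8

Integrate by parts once (u = s, dv = cos(2*s) ds).
An antiderivative is F(s) = s*sin(2*s)/2 + cos(2*s)/4.
Then F(pi/12) - F(0) = (pi/48 + sqrt(3)/8) - (1/4) = -1/4 + pi/48 + sqrt(3)/8.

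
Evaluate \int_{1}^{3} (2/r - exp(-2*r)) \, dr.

(-exp(4) + 1 + 4*exp(6)*log(3))*exp(-6)/2

An antiderivative is F(r) = 2*log(r) + exp(-2*r)/2.
Then F(3) - F(1) = (exp(-6)/2 + 2*log(3)) - (exp(-2)/2) = (-exp(4) + 1 + 4*exp(6)*log(3))*exp(-6)/2.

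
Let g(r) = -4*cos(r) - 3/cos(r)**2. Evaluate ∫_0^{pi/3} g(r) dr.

An antiderivative is F(r) = -4*sin(r) - 3*tan(r).
Then F(pi/3) - F(0) = (-5*sqrt(3)) - (0) = -5*sqrt(3).

-5*sqrt(3)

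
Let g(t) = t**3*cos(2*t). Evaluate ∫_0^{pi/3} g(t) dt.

Integrate by parts 3 times (u = t^3, dv = cos(2*t) dt).
An antiderivative is F(t) = t**3*sin(2*t)/2 + 3*t**2*cos(2*t)/4 - 3*t*sin(2*t)/4 - 3*cos(2*t)/8.
Then F(pi/3) - F(0) = (-sqrt(3)*pi/8 - pi**2/24 + 3/16 + sqrt(3)*pi**3/108) - (-3/8) = -sqrt(3)*pi/8 - pi**2/24 + sqrt(3)*pi**3/108 + 9/16.

-sqrt(3)*pi/8 - pi**2/24 + sqrt(3)*pi**3/108 + 9/16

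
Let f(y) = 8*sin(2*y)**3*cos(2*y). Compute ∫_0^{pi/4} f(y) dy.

1

Let u = sin(2*y), so du = 2*cos(2*y) dy. When y = 0, u = 0; when y = pi/4, u = 1.
The integral becomes 4·∫ u**3 du from 0 to 1, with antiderivative u**4.
Back in y: F(y) = sin(2*y)**4.
Then F(pi/4) - F(0) = (1) - (0) = 1.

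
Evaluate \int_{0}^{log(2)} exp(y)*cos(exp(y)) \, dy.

-sin(1) + sin(2)

Let u = exp(y), so du = exp(y) dy. When y = 0, u = 1; when y = log(2), u = 2.
The integral becomes ∫ cos(u) du from 1 to 2, with antiderivative sin(u).
Back in y: F(y) = sin(exp(y)).
Then F(log(2)) - F(0) = (sin(2)) - (sin(1)) = -sin(1) + sin(2).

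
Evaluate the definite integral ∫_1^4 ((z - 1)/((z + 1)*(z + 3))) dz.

log(49/40)

Factor the denominator: z**2 + 4*z + 3 = (z + 3)(z + 1).
Partial fractions: (z - 1)/((z + 1)*(z + 3)) = 2/(z + 3) - 1/(z + 1).
An antiderivative is F(z) = -log(z + 1) + 2*log(z + 3).
Then F(4) - F(1) = (log(49/5)) - (log(8)) = log(49/40).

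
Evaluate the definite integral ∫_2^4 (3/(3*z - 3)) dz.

log(3)

An antiderivative is F(z) = log(3*z - 3).
Then F(4) - F(2) = (log(9)) - (log(3)) = log(3).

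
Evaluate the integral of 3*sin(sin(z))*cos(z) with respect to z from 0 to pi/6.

3 - 3*cos(1/2)

Let u = sin(z), so du = cos(z) dz. When z = 0, u = 0; when z = pi/6, u = 1/2.
The integral becomes 3·∫ sin(u) du from 0 to 1/2, with antiderivative -3*cos(u).
Back in z: F(z) = -3*cos(sin(z)).
Then F(pi/6) - F(0) = (-3*cos(1/2)) - (-3) = 3 - 3*cos(1/2).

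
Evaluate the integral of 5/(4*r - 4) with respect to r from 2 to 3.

An antiderivative is F(r) = 5*log(4*r - 4)/4.
Then F(3) - F(2) = (15*log(2)/4) - (5*log(2)/2) = 5*log(2)/4.

5*log(2)/4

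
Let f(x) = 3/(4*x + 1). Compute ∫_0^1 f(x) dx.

An antiderivative is F(x) = 3*log(4*x + 1)/4.
Then F(1) - F(0) = (3*log(5)/4) - (0) = 3*log(5)/4.

3*log(5)/4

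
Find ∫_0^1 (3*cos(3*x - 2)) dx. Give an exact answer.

sin(1) + sin(2)

Let u = 3*x - 2, so du = 3 dx. When x = 0, u = -2; when x = 1, u = 1.
The integral becomes ∫ cos(u) du from -2 to 1, with antiderivative sin(u).
Back in x: F(x) = sin(3*x - 2).
Then F(1) - F(0) = (sin(1)) - (-sin(2)) = sin(1) + sin(2).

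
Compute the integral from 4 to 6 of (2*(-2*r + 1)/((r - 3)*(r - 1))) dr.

Factor the denominator: r**2 - 4*r + 3 = (r - 1)(r - 3).
Partial fractions: 2*(-2*r + 1)/((r - 3)*(r - 1)) = 1/(r - 1) - 5/(r - 3).
An antiderivative is F(r) = -5*log(r - 3) + log(r - 1).
Then F(6) - F(4) = (-5*log(3) + log(5)) - (log(3)) = -6*log(3) + log(5).

-6*log(3) + log(5)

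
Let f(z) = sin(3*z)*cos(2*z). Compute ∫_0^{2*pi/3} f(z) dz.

Use the identity sin(3*z)cos(2*z) = [sin(5*z) + sin(z)]/2.
An antiderivative is F(z) = -cos(z)/2 - cos(5*z)/10.
Then F(2*pi/3) - F(0) = (3/10) - (-3/5) = 9/10.

9/10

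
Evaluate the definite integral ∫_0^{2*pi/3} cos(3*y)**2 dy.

Use the identity cos^2(3*y) = (1 + cos(6*y))/2.
An antiderivative is F(y) = y/2 + sin(6*y)/12.
Then F(2*pi/3) - F(0) = (pi/3) - (0) = pi/3.

pi/3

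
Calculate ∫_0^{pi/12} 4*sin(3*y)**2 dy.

Use the identity sin^2(3*y) = (1 - cos(6*y))/2.
An antiderivative is F(y) = 2*y - sin(6*y)/3.
Then F(pi/12) - F(0) = (-1/3 + pi/6) - (0) = -1/3 + pi/6.

-1/3 + pi/6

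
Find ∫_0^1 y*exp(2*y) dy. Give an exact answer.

1/4 + exp(2)/4

Integrate by parts once (u = y, dv = exp(2*y) dy).
An antiderivative is F(y) = (2*y - 1)*exp(2*y)/4.
Then F(1) - F(0) = (exp(2)/4) - (-1/4) = 1/4 + exp(2)/4.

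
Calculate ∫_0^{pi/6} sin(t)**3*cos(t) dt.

1/64

Let u = sin(t), so du = cos(t) dt. When t = 0, u = 0; when t = pi/6, u = 1/2.
The integral becomes ∫ u**3 du from 0 to 1/2, with antiderivative u**4/4.
Back in t: F(t) = sin(t)**4/4.
Then F(pi/6) - F(0) = (1/64) - (0) = 1/64.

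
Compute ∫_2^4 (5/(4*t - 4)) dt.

An antiderivative is F(t) = 5*log(4*t - 4)/4.
Then F(4) - F(2) = (5*log(12)/4) - (5*log(2)/2) = 5*log(3)/4.

5*log(3)/4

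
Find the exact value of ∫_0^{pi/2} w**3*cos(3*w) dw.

-pi**3/24 + 2/27 + pi/9

Integrate by parts 3 times (u = w^3, dv = cos(3*w) dw).
An antiderivative is F(w) = w**3*sin(3*w)/3 + w**2*cos(3*w)/3 - 2*w*sin(3*w)/9 - 2*cos(3*w)/27.
Then F(pi/2) - F(0) = (-pi**3/24 + pi/9) - (-2/27) = -pi**3/24 + 2/27 + pi/9.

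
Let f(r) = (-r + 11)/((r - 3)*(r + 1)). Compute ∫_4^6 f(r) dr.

-3*log(7) + 2*log(3) + 3*log(5)

Factor the denominator: r**2 - 2*r - 3 = (r + 1)(r - 3).
Partial fractions: (-r + 11)/((r - 3)*(r + 1)) = -3/(r + 1) + 2/(r - 3).
An antiderivative is F(r) = 2*log(r - 3) - 3*log(r + 1).
Then F(6) - F(4) = (-3*log(7) + 2*log(3)) - (-3*log(5)) = -3*log(7) + 2*log(3) + 3*log(5).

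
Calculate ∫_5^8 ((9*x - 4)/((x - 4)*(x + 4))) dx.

-5*log(3) + 18*log(2)

Factor the denominator: x**2 - 16 = (x + 4)(x - 4).
Partial fractions: (9*x - 4)/((x - 4)*(x + 4)) = 5/(x + 4) + 4/(x - 4).
An antiderivative is F(x) = 4*log(x - 4) + 5*log(x + 4).
Then F(8) - F(5) = (5*log(3) + 18*log(2)) - (10*log(3)) = -5*log(3) + 18*log(2).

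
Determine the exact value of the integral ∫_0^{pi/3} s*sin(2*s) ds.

sqrt(3)/8 + pi/12

Integrate by parts once (u = s, dv = sin(2*s) ds).
An antiderivative is F(s) = -s*cos(2*s)/2 + sin(2*s)/4.
Then F(pi/3) - F(0) = (sqrt(3)/8 + pi/12) - (0) = sqrt(3)/8 + pi/12.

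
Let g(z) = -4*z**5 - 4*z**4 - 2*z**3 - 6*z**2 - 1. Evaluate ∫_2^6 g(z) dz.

By the power rule, an antiderivative is F(z) = -2*z**6/3 - 4*z**5/5 - z**4/2 - 2*z**3 - z.
Then F(6) - F(2) = (-192054/5) - (-1414/15) = -574748/15.

-574748/15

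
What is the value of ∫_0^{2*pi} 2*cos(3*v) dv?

An antiderivative is F(v) = 2*sin(3*v)/3.
Then F(2*pi) - F(0) = (0) - (0) = 0.

0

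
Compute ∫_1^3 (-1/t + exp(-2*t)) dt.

An antiderivative is F(t) = -log(t) - exp(-2*t)/2.
Then F(3) - F(1) = (-log(3) - exp(-6)/2) - (-exp(-2)/2) = -log(3) - exp(-6)/2 + exp(-2)/2.

-log(3) - exp(-6)/2 + exp(-2)/2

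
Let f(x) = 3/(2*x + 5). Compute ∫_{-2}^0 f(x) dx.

An antiderivative is F(x) = 3*log(2*x + 5)/2.
Then F(0) - F(-2) = (3*log(5)/2) - (0) = 3*log(5)/2.

3*log(5)/2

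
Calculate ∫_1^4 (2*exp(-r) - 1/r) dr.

An antiderivative is F(r) = -log(r) - 2*exp(-r).
Then F(4) - F(1) = ((-log(4**exp(4)) - 2)*exp(-4)) - (-2*exp(-1)) = (-log(4**exp(4)) - 2 + 2*exp(3))*exp(-4).

(-log(4**exp(4)) - 2 + 2*exp(3))*exp(-4)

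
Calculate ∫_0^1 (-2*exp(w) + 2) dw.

An antiderivative is F(w) = 2*w - 2*exp(w).
Then F(1) - F(0) = (2 - 2*E) - (-2) = 4 - 2*E.

4 - 2*E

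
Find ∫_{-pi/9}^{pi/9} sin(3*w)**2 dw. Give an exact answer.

Use the identity sin^2(3*w) = (1 - cos(6*w))/2.
An antiderivative is F(w) = w/2 - sin(6*w)/12.
Then F(pi/9) - F(-pi/9) = (-sqrt(3)/24 + pi/18) - (-pi/18 + sqrt(3)/24) = -sqrt(3)/12 + pi/9.

-sqrt(3)/12 + pi/9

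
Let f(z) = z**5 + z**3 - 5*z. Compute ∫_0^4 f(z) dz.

By the power rule, an antiderivative is F(z) = z**6/6 + z**4/4 - 5*z**2/2.
Then F(4) - F(0) = (2120/3) - (0) = 2120/3.

2120/3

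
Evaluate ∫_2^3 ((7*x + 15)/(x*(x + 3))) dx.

Factor the denominator: x**2 + 3*x = (x + 3)x.
Partial fractions: (7*x + 15)/(x*(x + 3)) = 2/(x + 3) + 5/x.
An antiderivative is F(x) = 5*log(x) + 2*log(x + 3).
Then F(3) - F(2) = (2*log(2) + 7*log(3)) - (2*log(5) + 5*log(2)) = -2*log(5) - 3*log(2) + 7*log(3).

-2*log(5) - 3*log(2) + 7*log(3)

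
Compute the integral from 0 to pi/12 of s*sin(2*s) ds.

-sqrt(3)*pi/48 + 1/8

Integrate by parts once (u = s, dv = sin(2*s) ds).
An antiderivative is F(s) = -s*cos(2*s)/2 + sin(2*s)/4.
Then F(pi/12) - F(0) = (-sqrt(3)*pi/48 + 1/8) - (0) = -sqrt(3)*pi/48 + 1/8.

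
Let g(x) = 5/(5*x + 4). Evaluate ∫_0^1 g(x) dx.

log(9/4)

Let u = 5*x + 4, so du = 5 dx. When x = 0, u = 4; when x = 1, u = 9.
The integral becomes ∫ 1/u du from 4 to 9, with antiderivative log(u).
Back in x: F(x) = log(5*x + 4).
Then F(1) - F(0) = (log(9)) - (log(4)) = log(9/4).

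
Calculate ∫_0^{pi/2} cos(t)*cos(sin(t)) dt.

Let u = sin(t), so du = cos(t) dt. When t = 0, u = 0; when t = pi/2, u = 1.
The integral becomes ∫ cos(u) du from 0 to 1, with antiderivative sin(u).
Back in t: F(t) = sin(sin(t)).
Then F(pi/2) - F(0) = (sin(1)) - (0) = sin(1).

sin(1)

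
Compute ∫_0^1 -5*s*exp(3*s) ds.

-10*exp(3)/9 - 5/9

Integrate by parts once (u = s, dv = -5*exp(3*s) ds).
An antiderivative is F(s) = (-15*s + 5)*exp(3*s)/9.
Then F(1) - F(0) = (-10*exp(3)/9) - (5/9) = -10*exp(3)/9 - 5/9.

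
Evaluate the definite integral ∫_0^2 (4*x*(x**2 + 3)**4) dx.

Let u = x**2 + 3, so du = 2*x dx. When x = 0, u = 3; when x = 2, u = 7.
The integral becomes 2·∫ u**4 du from 3 to 7, with antiderivative 2*u**5/5.
Back in x: F(x) = 2*(x**2 + 3)**5/5.
Then F(2) - F(0) = (33614/5) - (486/5) = 33128/5.

33128/5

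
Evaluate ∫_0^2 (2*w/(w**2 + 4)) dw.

log(2)

Let u = w**2 + 4, so du = 2*w dw. When w = 0, u = 4; when w = 2, u = 8.
The integral becomes ∫ 1/u du from 4 to 8, with antiderivative log(u).
Back in w: F(w) = log(w**2 + 4).
Then F(2) - F(0) = (log(8)) - (log(4)) = log(2).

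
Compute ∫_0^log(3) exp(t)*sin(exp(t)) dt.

cos(1) - cos(3)

Let u = exp(t), so du = exp(t) dt. When t = 0, u = 1; when t = log(3), u = 3.
The integral becomes ∫ sin(u) du from 1 to 3, with antiderivative -cos(u).
Back in t: F(t) = -cos(exp(t)).
Then F(log(3)) - F(0) = (-cos(3)) - (-cos(1)) = cos(1) - cos(3).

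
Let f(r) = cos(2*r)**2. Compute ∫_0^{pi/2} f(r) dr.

pi/4

Use the identity cos^2(2*r) = (1 + cos(4*r))/2.
An antiderivative is F(r) = r/2 + sin(4*r)/8.
Then F(pi/2) - F(0) = (pi/4) - (0) = pi/4.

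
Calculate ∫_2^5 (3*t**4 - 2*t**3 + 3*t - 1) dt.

7899/5

By the power rule, an antiderivative is F(t) = 3*t**5/5 - t**4/2 + 3*t**2/2 - t.
Then F(5) - F(2) = (1595) - (76/5) = 7899/5.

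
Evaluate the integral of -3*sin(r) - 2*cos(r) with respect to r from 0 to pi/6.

-4 + 3*sqrt(3)/2

An antiderivative is F(r) = -2*sin(r) + 3*cos(r).
Then F(pi/6) - F(0) = (-1 + 3*sqrt(3)/2) - (3) = -4 + 3*sqrt(3)/2.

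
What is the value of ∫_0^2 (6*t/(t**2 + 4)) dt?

log(8)

Let u = t**2 + 4, so du = 2*t dt. When t = 0, u = 4; when t = 2, u = 8.
The integral becomes 3·∫ 1/u du from 4 to 8, with antiderivative 3*log(u).
Back in t: F(t) = 3*log(t**2 + 4).
Then F(2) - F(0) = (9*log(2)) - (log(64)) = log(8).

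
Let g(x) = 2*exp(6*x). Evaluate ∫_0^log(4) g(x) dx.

Let u = exp(x), so du = exp(x) dx. When x = 0, u = 1; when x = log(4), u = 4.
The integral becomes 2·∫ u**5 du from 1 to 4, with antiderivative u**6/3.
Back in x: F(x) = exp(6*x)/3.
Then F(log(4)) - F(0) = (4096/3) - (1/3) = 1365.

1365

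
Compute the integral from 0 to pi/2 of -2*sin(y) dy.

-2

An antiderivative is F(y) = 2*cos(y).
Then F(pi/2) - F(0) = (0) - (2) = -2.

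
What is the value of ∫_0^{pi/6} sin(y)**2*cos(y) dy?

Let u = sin(y), so du = cos(y) dy. When y = 0, u = 0; when y = pi/6, u = 1/2.
The integral becomes ∫ u**2 du from 0 to 1/2, with antiderivative u**3/3.
Back in y: F(y) = sin(y)**3/3.
Then F(pi/6) - F(0) = (1/24) - (0) = 1/24.

1/24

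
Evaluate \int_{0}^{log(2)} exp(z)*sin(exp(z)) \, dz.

Let u = exp(z), so du = exp(z) dz. When z = 0, u = 1; when z = log(2), u = 2.
The integral becomes ∫ sin(u) du from 1 to 2, with antiderivative -cos(u).
Back in z: F(z) = -cos(exp(z)).
Then F(log(2)) - F(0) = (-cos(2)) - (-cos(1)) = -cos(2) + cos(1).

-cos(2) + cos(1)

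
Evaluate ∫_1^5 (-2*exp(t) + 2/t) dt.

An antiderivative is F(t) = -2*exp(t) + 2*log(t).
Then F(5) - F(1) = (-2*exp(5) + 2*log(5)) - (-2*exp(1)) = -2*exp(5) + 2*log(5) + 2*exp(1).

-2*exp(5) + 2*log(5) + 2*exp(1)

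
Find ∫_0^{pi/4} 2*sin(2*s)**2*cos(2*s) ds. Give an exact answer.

Let u = sin(2*s), so du = 2*cos(2*s) ds. When s = 0, u = 0; when s = pi/4, u = 1.
The integral becomes ∫ u**2 du from 0 to 1, with antiderivative u**3/3.
Back in s: F(s) = sin(2*s)**3/3.
Then F(pi/4) - F(0) = (1/3) - (0) = 1/3.

1/3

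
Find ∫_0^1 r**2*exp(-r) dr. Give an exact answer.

Integrate by parts twice (u = r^2, dv = exp(-r) dr).
An antiderivative is F(r) = (-r**2 - 2*r - 2)*exp(-r).
Then F(1) - F(0) = (-5*exp(-1)) - (-2) = 2 - 5*exp(-1).

2 - 5*exp(-1)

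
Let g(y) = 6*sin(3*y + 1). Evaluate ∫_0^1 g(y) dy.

Let u = 3*y + 1, so du = 3 dy. When y = 0, u = 1; when y = 1, u = 4.
The integral becomes 2·∫ sin(u) du from 1 to 4, with antiderivative -2*cos(u).
Back in y: F(y) = -2*cos(3*y + 1).
Then F(1) - F(0) = (-2*cos(4)) - (-2*cos(1)) = 2*cos(1) - 2*cos(4).

2*cos(1) - 2*cos(4)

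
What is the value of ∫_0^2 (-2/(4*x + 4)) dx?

-log(12)/2 + log(2)

An antiderivative is F(x) = -log(4*x + 4)/2.
Then F(2) - F(0) = (-log(12)/2) - (-log(2)) = -log(12)/2 + log(2).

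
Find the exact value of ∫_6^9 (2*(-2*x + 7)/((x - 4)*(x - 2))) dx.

-3*log(7) - log(5) + 7*log(2)

Factor the denominator: x**2 - 6*x + 8 = (x - 2)(x - 4).
Partial fractions: 2*(-2*x + 7)/((x - 4)*(x - 2)) = -3/(x - 2) - 1/(x - 4).
An antiderivative is F(x) = -log(x - 4) - 3*log(x - 2).
Then F(9) - F(6) = (-3*log(7) - log(5)) - (-7*log(2)) = -3*log(7) - log(5) + 7*log(2).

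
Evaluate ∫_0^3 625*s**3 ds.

Let u = 5*s, so du = 5 ds. When s = 0, u = 0; when s = 3, u = 15.
The integral becomes ∫ u**3 du from 0 to 15, with antiderivative u**4/4.
Back in s: F(s) = 625*s**4/4.
Then F(3) - F(0) = (50625/4) - (0) = 50625/4.

50625/4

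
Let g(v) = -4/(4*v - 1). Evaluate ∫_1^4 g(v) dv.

-log(5)

An antiderivative is F(v) = -log(4*v - 1).
Then F(4) - F(1) = (-log(15)) - (-log(3)) = -log(5).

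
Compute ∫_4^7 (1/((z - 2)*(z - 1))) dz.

Factor the denominator: z**2 - 3*z + 2 = (z - 1)(z - 2).
Partial fractions: 1/((z - 2)*(z - 1)) = -1/(z - 1) + 1/(z - 2).
An antiderivative is F(z) = log(z - 2) - log(z - 1).
Then F(7) - F(4) = (log(5/6)) - (log(2/3)) = log(5/4).

log(5/4)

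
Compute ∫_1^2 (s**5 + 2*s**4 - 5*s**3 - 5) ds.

By the power rule, an antiderivative is F(s) = s**6/6 + 2*s**5/5 - 5*s**4/4 - 5*s.
Then F(2) - F(1) = (-98/15) - (-341/60) = -17/20.

-17/20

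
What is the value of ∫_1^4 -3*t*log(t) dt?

45/4 - 48*log(2)

Integrate by parts once (u = ln t, dv = -3*t dt).
An antiderivative is F(t) = -3*t**2*(2*log(t) - 1)/4.
Then F(4) - F(1) = (12 - 48*log(2)) - (3/4) = 45/4 - 48*log(2).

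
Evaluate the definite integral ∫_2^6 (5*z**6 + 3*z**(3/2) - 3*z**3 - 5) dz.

-24*sqrt(2)/5 + 216*sqrt(6)/5 + 1392180/7

By the power rule, an antiderivative is F(z) = 5*z**7/7 + 6*z**(5/2)/5 - 3*z**4/4 - 5*z.
Then F(6) - F(2) = (216*sqrt(6)/5 + 1392666/7) - (24*sqrt(2)/5 + 486/7) = -24*sqrt(2)/5 + 216*sqrt(6)/5 + 1392180/7.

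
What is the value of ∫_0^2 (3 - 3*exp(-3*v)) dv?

exp(-6) + 5

An antiderivative is F(v) = 3*v + exp(-3*v).
Then F(2) - F(0) = (exp(-6) + 6) - (1) = exp(-6) + 5.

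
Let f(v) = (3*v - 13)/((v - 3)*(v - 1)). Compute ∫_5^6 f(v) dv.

-8*log(2) - 2*log(3) + 5*log(5)

Factor the denominator: v**2 - 4*v + 3 = (v - 1)(v - 3).
Partial fractions: (3*v - 13)/((v - 3)*(v - 1)) = 5/(v - 1) - 2/(v - 3).
An antiderivative is F(v) = -2*log(v - 3) + 5*log(v - 1).
Then F(6) - F(5) = (-2*log(3) + 5*log(5)) - (8*log(2)) = -8*log(2) - 2*log(3) + 5*log(5).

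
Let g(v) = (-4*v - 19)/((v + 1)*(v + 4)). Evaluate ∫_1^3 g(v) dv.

-5*log(2) - log(5) + log(7)

Factor the denominator: v**2 + 5*v + 4 = (v + 4)(v + 1).
Partial fractions: (-4*v - 19)/((v + 1)*(v + 4)) = 1/(v + 4) - 5/(v + 1).
An antiderivative is F(v) = -5*log(v + 1) + log(v + 4).
Then F(3) - F(1) = (-10*log(2) + log(7)) - (log(5/32)) = -5*log(2) - log(5) + log(7).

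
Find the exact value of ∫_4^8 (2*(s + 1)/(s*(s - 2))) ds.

log(27/2)

Factor the denominator: s**2 - 2*s = s(s - 2).
Partial fractions: 2*(s + 1)/(s*(s - 2)) = -1/s + 3/(s - 2).
An antiderivative is F(s) = -log(s) + 3*log(s - 2).
Then F(8) - F(4) = (log(27)) - (log(2)) = log(27/2).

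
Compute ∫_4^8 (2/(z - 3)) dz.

log(25)

An antiderivative is F(z) = 2*log(z - 3).
Then F(8) - F(4) = (log(25)) - (0) = log(25).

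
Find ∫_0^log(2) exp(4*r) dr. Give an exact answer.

15/4

Let u = exp(r), so du = exp(r) dr. When r = 0, u = 1; when r = log(2), u = 2.
The integral becomes ∫ u**3 du from 1 to 2, with antiderivative u**4/4.
Back in r: F(r) = exp(4*r)/4.
Then F(log(2)) - F(0) = (4) - (1/4) = 15/4.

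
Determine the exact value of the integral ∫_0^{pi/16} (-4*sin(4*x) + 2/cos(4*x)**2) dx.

-1/2 + sqrt(2)/2

An antiderivative is F(x) = cos(4*x) + tan(4*x)/2.
Then F(pi/16) - F(0) = (1/2 + sqrt(2)/2) - (1) = -1/2 + sqrt(2)/2.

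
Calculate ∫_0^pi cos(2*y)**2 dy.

pi/2

Use the identity cos^2(2*y) = (1 + cos(4*y))/2.
An antiderivative is F(y) = y/2 + sin(4*y)/8.
Then F(pi) - F(0) = (pi/2) - (0) = pi/2.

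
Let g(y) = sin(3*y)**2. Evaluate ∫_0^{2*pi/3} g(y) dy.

Use the identity sin^2(3*y) = (1 - cos(6*y))/2.
An antiderivative is F(y) = y/2 - sin(6*y)/12.
Then F(2*pi/3) - F(0) = (pi/3) - (0) = pi/3.

pi/3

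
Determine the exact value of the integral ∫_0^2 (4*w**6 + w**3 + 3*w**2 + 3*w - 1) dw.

By the power rule, an antiderivative is F(w) = 4*w**7/7 + w**4/4 + w**3 + 3*w**2/2 - w.
Then F(2) - F(0) = (624/7) - (0) = 624/7.

624/7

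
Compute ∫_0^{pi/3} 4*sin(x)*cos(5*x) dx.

Use the identity sin(x)cos(5*x) = [sin(6*x) + sin(-4*x)]/2.
An antiderivative is F(x) = cos(4*x)/2 - cos(6*x)/3.
Then F(pi/3) - F(0) = (-7/12) - (1/6) = -3/4.

-3/4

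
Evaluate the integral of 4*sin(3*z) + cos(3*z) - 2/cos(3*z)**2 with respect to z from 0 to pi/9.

2/3 - sqrt(3)/2

An antiderivative is F(z) = sin(3*z)/3 - 4*cos(3*z)/3 - 2*tan(3*z)/3.
Then F(pi/9) - F(0) = (-sqrt(3)/2 - 2/3) - (-4/3) = 2/3 - sqrt(3)/2.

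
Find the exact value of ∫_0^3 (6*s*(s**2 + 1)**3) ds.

29997/4

Let u = s**2 + 1, so du = 2*s ds. When s = 0, u = 1; when s = 3, u = 10.
The integral becomes 3·∫ u**3 du from 1 to 10, with antiderivative 3*u**4/4.
Back in s: F(s) = 3*(s**2 + 1)**4/4.
Then F(3) - F(0) = (7500) - (3/4) = 29997/4.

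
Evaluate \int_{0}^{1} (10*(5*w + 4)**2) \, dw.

Let u = 5*w + 4, so du = 5 dw. When w = 0, u = 4; when w = 1, u = 9.
The integral becomes 2·∫ u**2 du from 4 to 9, with antiderivative 2*u**3/3.
Back in w: F(w) = 2*(5*w + 4)**3/3.
Then F(1) - F(0) = (486) - (128/3) = 1330/3.

1330/3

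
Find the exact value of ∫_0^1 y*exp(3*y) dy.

Integrate by parts once (u = y, dv = exp(3*y) dy).
An antiderivative is F(y) = (3*y - 1)*exp(3*y)/9.
Then F(1) - F(0) = (2*exp(3)/9) - (-1/9) = 1/9 + 2*exp(3)/9.

1/9 + 2*exp(3)/9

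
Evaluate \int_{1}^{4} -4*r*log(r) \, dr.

Integrate by parts once (u = ln r, dv = -4*r dr).
An antiderivative is F(r) = -r**2*(2*log(r) - 1).
Then F(4) - F(1) = (16 - 64*log(2)) - (1) = 15 - 64*log(2).

15 - 64*log(2)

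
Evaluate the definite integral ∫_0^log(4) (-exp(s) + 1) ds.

-3 + log(4)

An antiderivative is F(s) = s - exp(s).
Then F(log(4)) - F(0) = (-4 + log(4)) - (-1) = -3 + log(4).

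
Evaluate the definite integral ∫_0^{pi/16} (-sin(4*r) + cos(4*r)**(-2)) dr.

sqrt(2)/8

An antiderivative is F(r) = cos(4*r)/4 + tan(4*r)/4.
Then F(pi/16) - F(0) = (sqrt(2)/8 + 1/4) - (1/4) = sqrt(2)/8.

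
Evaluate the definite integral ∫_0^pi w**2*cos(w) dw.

-2*pi

Integrate by parts twice (u = w^2, dv = cos(w) dw).
An antiderivative is F(w) = w**2*sin(w) + 2*w*cos(w) - 2*sin(w).
Then F(pi) - F(0) = (-2*pi) - (0) = -2*pi.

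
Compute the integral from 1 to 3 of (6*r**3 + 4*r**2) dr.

By the power rule, an antiderivative is F(r) = 3*r**4/2 + 4*r**3/3.
Then F(3) - F(1) = (315/2) - (17/6) = 464/3.

464/3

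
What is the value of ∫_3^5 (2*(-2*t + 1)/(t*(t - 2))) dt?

-log(45)

Factor the denominator: t**2 - 2*t = t(t - 2).
Partial fractions: 2*(-2*t + 1)/(t*(t - 2)) = -1/t - 3/(t - 2).
An antiderivative is F(t) = -log(t) - 3*log(t - 2).
Then F(5) - F(3) = (-3*log(3) - log(5)) - (-log(3)) = -log(45).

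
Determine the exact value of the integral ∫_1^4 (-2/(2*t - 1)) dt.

-log(7)

An antiderivative is F(t) = -log(2*t - 1).
Then F(4) - F(1) = (-log(7)) - (0) = -log(7).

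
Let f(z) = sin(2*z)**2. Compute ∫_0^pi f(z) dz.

pi/2

Use the identity sin^2(2*z) = (1 - cos(4*z))/2.
An antiderivative is F(z) = z/2 - sin(4*z)/8.
Then F(pi) - F(0) = (pi/2) - (0) = pi/2.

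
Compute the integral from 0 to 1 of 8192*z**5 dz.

4096/3

Let u = 4*z, so du = 4 dz. When z = 0, u = 0; when z = 1, u = 4.
The integral becomes 2·∫ u**5 du from 0 to 4, with antiderivative u**6/3.
Back in z: F(z) = 4096*z**6/3.
Then F(1) - F(0) = (4096/3) - (0) = 4096/3.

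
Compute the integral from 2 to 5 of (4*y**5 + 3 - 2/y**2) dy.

By the power rule, an antiderivative is F(y) = 2*y**6/3 + 3*y + 2/y.
Then F(5) - F(2) = (156481/15) - (149/3) = 51912/5.

51912/5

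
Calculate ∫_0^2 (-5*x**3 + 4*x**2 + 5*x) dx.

By the power rule, an antiderivative is F(x) = -5*x**4/4 + 4*x**3/3 + 5*x**2/2.
Then F(2) - F(0) = (2/3) - (0) = 2/3.

2/3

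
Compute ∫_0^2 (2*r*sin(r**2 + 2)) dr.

Let u = r**2 + 2, so du = 2*r dr. When r = 0, u = 2; when r = 2, u = 6.
The integral becomes ∫ sin(u) du from 2 to 6, with antiderivative -cos(u).
Back in r: F(r) = -cos(r**2 + 2).
Then F(2) - F(0) = (-cos(6)) - (-cos(2)) = -cos(6) + cos(2).

-cos(6) + cos(2)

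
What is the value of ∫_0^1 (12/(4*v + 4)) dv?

log(8)

Let u = 4*v + 4, so du = 4 dv. When v = 0, u = 4; when v = 1, u = 8.
The integral becomes 3·∫ 1/u du from 4 to 8, with antiderivative 3*log(u).
Back in v: F(v) = 3*log(4*v + 4).
Then F(1) - F(0) = (9*log(2)) - (log(64)) = log(8).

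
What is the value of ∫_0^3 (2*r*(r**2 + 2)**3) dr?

Let u = r**2 + 2, so du = 2*r dr. When r = 0, u = 2; when r = 3, u = 11.
The integral becomes ∫ u**3 du from 2 to 11, with antiderivative u**4/4.
Back in r: F(r) = (r**2 + 2)**4/4.
Then F(3) - F(0) = (14641/4) - (4) = 14625/4.

14625/4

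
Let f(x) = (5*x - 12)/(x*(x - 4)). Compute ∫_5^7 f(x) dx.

Factor the denominator: x**2 - 4*x = x(x - 4).
Partial fractions: (5*x - 12)/(x*(x - 4)) = 3/x + 2/(x - 4).
An antiderivative is F(x) = 3*log(x) + 2*log(x - 4).
Then F(7) - F(5) = (2*log(3) + 3*log(7)) - (3*log(5)) = -3*log(5) + 2*log(3) + 3*log(7).

-3*log(5) + 2*log(3) + 3*log(7)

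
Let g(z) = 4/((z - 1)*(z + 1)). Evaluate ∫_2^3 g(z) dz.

log(9/4)

Factor the denominator: z**2 - 1 = (z + 1)(z - 1).
Partial fractions: 4/((z - 1)*(z + 1)) = -2/(z + 1) + 2/(z - 1).
An antiderivative is F(z) = 2*log(z - 1) - 2*log(z + 1).
Then F(3) - F(2) = (-log(4)) - (-log(9)) = log(9/4).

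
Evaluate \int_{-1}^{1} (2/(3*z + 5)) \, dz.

An antiderivative is F(z) = 2*log(3*z + 5)/3.
Then F(1) - F(-1) = (log(4)) - (2*log(2)/3) = 4*log(2)/3.

4*log(2)/3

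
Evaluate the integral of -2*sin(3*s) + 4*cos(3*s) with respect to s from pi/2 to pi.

An antiderivative is F(s) = 4*sin(3*s)/3 + 2*cos(3*s)/3.
Then F(pi) - F(pi/2) = (-2/3) - (-4/3) = 2/3.

2/3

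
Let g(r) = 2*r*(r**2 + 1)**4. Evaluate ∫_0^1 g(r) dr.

Let u = r**2 + 1, so du = 2*r dr. When r = 0, u = 1; when r = 1, u = 2.
The integral becomes ∫ u**4 du from 1 to 2, with antiderivative u**5/5.
Back in r: F(r) = (r**2 + 1)**5/5.
Then F(1) - F(0) = (32/5) - (1/5) = 31/5.

31/5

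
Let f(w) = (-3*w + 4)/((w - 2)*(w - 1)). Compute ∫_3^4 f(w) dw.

Factor the denominator: w**2 - 3*w + 2 = (w - 1)(w - 2).
Partial fractions: (-3*w + 4)/((w - 2)*(w - 1)) = -1/(w - 1) - 2/(w - 2).
An antiderivative is F(w) = -2*log(w - 2) - log(w - 1).
Then F(4) - F(3) = (-log(12)) - (-log(2)) = -log(6).

-log(6)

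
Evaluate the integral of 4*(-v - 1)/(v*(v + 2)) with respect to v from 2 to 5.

Factor the denominator: v**2 + 2*v = (v + 2)v.
Partial fractions: 4*(-v - 1)/(v*(v + 2)) = -2/(v + 2) - 2/v.
An antiderivative is F(v) = -2*log(v) - 2*log(v + 2).
Then F(5) - F(2) = (-2*log(7) - 2*log(5)) - (-log(64)) = -2*log(7) - 2*log(5) + 6*log(2).

-2*log(7) - 2*log(5) + 6*log(2)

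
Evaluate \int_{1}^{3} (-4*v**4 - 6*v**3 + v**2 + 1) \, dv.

-4544/15

By the power rule, an antiderivative is F(v) = -4*v**5/5 - 3*v**4/2 + v**3/3 + v.
Then F(3) - F(1) = (-3039/10) - (-29/30) = -4544/15.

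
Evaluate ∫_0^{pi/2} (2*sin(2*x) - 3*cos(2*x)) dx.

An antiderivative is F(x) = -3*sin(2*x)/2 - cos(2*x).
Then F(pi/2) - F(0) = (1) - (-1) = 2.

2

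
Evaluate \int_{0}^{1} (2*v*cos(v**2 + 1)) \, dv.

Let u = v**2 + 1, so du = 2*v dv. When v = 0, u = 1; when v = 1, u = 2.
The integral becomes ∫ cos(u) du from 1 to 2, with antiderivative sin(u).
Back in v: F(v) = sin(v**2 + 1).
Then F(1) - F(0) = (sin(2)) - (sin(1)) = -sin(1) + sin(2).

-sin(1) + sin(2)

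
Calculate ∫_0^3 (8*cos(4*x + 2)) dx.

Let u = 4*x + 2, so du = 4 dx. When x = 0, u = 2; when x = 3, u = 14.
The integral becomes 2·∫ cos(u) du from 2 to 14, with antiderivative 2*sin(u).
Back in x: F(x) = 2*sin(4*x + 2).
Then F(3) - F(0) = (2*sin(14)) - (2*sin(2)) = -2*sin(2) + 2*sin(14).

-2*sin(2) + 2*sin(14)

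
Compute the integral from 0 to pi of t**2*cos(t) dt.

-2*pi

Integrate by parts twice (u = t^2, dv = cos(t) dt).
An antiderivative is F(t) = t**2*sin(t) + 2*t*cos(t) - 2*sin(t).
Then F(pi) - F(0) = (-2*pi) - (0) = -2*pi.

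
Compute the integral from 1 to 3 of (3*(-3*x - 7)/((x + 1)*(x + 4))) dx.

-5*log(7) - 4*log(2) + 5*log(5)

Factor the denominator: x**2 + 5*x + 4 = (x + 4)(x + 1).
Partial fractions: 3*(-3*x - 7)/((x + 1)*(x + 4)) = -5/(x + 4) - 4/(x + 1).
An antiderivative is F(x) = -4*log(x + 1) - 5*log(x + 4).
Then F(3) - F(1) = (-5*log(7) - 8*log(2)) - (-5*log(5) - 4*log(2)) = -5*log(7) - 4*log(2) + 5*log(5).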